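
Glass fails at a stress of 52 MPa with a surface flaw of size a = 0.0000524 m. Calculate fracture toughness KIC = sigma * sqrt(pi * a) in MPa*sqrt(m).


Fracture toughness: KIC = sigma * sqrt(pi * a)
  pi * a = pi * 0.0000524 = 0.000164619
  sqrt(pi * a) = 0.01283
  KIC = 52 * 0.01283 = 0.667 MPa*sqrt(m)

0.667 MPa*sqrt(m)


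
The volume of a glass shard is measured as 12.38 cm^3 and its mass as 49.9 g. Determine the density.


Use the definition of density:
  rho = mass / volume
  rho = 49.9 / 12.38 = 4.031 g/cm^3

4.031 g/cm^3


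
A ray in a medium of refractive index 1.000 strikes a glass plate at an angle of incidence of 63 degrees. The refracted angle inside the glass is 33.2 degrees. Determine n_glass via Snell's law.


Apply Snell's law: n1 * sin(theta1) = n2 * sin(theta2)
  n2 = n1 * sin(theta1) / sin(theta2)
  sin(63) = 0.891007
  sin(33.2) = 0.547563
  n2 = 1.000 * 0.891007 / 0.547563 = 1.6272

1.6272


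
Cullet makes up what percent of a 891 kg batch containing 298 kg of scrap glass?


Cullet ratio = (cullet mass / total batch mass) * 100
  Ratio = 298 / 891 * 100 = 33.45%

33.45%


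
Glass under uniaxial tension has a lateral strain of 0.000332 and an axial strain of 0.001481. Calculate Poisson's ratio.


Poisson's ratio: nu = lateral strain / axial strain
  nu = 0.000332 / 0.001481 = 0.2242

0.2242


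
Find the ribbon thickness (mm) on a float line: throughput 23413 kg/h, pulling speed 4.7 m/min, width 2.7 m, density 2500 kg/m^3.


Ribbon cross-section from mass balance:
  Volume rate = throughput / density = 23413 / 2500 = 9.3652 m^3/h
  thickness = volume rate / (speed * 60 * width), i.e.
  thickness = throughput / (60 * speed * width * density) * 1000
  thickness = 23413 / (60 * 4.7 * 2.7 * 2500) * 1000 = 12.3 mm

12.3 mm


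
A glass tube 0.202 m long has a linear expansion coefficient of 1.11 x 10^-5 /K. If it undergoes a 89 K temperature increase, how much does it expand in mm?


Thermal expansion formula: dL = alpha * L0 * dT
  dL = (1.11 x 10^-5) * 0.202 * 89 = 0.00019956 m
Convert to mm: 0.00019956 * 1000 = 0.1996 mm

0.1996 mm


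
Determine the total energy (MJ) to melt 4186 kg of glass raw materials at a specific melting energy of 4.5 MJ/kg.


Total energy = mass * specific energy
  E = 4186 * 4.5 = 18837 MJ

18837 MJ


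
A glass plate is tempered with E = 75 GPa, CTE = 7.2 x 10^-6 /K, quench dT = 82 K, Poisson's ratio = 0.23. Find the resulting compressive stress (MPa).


Tempering stress: sigma = E * alpha * dT / (1 - nu)
  E (MPa) = 75 * 1000 = 75000
  Numerator = 75000 * (7.2 x 10^-6) * 82 = 44.28
  Denominator = 1 - 0.23 = 0.77
  sigma = 44.28 / 0.77 = 57.5 MPa

57.5 MPa


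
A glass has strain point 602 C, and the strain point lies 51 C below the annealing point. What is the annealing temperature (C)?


T_anneal = T_strain + gap:
  T_anneal = 602 + 51 = 653 C

653 C


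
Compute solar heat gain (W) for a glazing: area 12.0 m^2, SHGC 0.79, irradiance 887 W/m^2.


Solar heat gain: Q = Area * SHGC * Irradiance
  Q = 12.0 * 0.79 * 887 = 8408.8 W

8408.8 W


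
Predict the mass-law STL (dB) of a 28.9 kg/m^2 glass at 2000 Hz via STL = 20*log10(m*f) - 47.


Mass law: STL = 20 * log10(m * f) - 47
  m * f = 28.9 * 2000 = 57800
  log10(57800) = 4.76193
  STL = 20 * 4.76193 - 47 = 95.2386 - 47 = 48.2 dB

48.2 dB


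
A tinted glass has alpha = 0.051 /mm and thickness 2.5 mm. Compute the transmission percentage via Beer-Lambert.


Beer-Lambert law: T = exp(-alpha * thickness)
  exponent = -0.051 * 2.5 = -0.1275
  T = exp(-0.1275) = 0.8803
  Percentage = 0.8803 * 100 = 88.03%

88.03%


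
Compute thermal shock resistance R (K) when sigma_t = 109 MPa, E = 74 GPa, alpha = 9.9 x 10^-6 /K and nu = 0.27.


Thermal shock resistance: R = sigma * (1 - nu) / (E * alpha)
  Numerator = 109 * (1 - 0.27) = 79.57
  Denominator = 74 * 1000 * (9.9 x 10^-6) = 0.7326
  R = 79.57 / 0.7326 = 108.6 K

108.6 K


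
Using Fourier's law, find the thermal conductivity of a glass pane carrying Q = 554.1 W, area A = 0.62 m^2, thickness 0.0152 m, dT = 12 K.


Fourier's law rearranged: k = Q * t / (A * dT)
  Numerator = 554.1 * 0.0152 = 8.42232
  Denominator = 0.62 * 12 = 7.44
  k = 8.42232 / 7.44 = 1.132 W/mK

1.132 W/mK


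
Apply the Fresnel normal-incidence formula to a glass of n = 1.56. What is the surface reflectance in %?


Fresnel reflectance at normal incidence:
  R = ((n - 1)/(n + 1))^2
  (n - 1)/(n + 1) = (1.56 - 1)/(1.56 + 1) = 0.21875
  R = 0.21875^2 = 0.0478516
  R(%) = 0.0478516 * 100 = 4.785%

4.785%


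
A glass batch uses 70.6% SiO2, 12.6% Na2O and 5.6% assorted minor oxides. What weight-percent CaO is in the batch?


Pieces sum to 100%:
  CaO = 100 - (SiO2 + Na2O + others)
  CaO = 100 - (70.6 + 12.6 + 5.6) = 11.2%

11.2%


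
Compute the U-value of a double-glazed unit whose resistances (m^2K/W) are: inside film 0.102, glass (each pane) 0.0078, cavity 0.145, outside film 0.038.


Total thermal resistance (series):
  R_total = R_in + R_glass + R_air + R_glass + R_out
  R_total = 0.102 + 0.0078 + 0.145 + 0.0078 + 0.038 = 0.3006 m^2K/W
U-value = 1 / R_total = 1 / 0.3006 = 3.327 W/m^2K

3.327 W/m^2K


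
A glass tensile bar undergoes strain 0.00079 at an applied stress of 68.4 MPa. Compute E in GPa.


Young's modulus: E = stress / strain
  E = 68.4 MPa / 0.00079 = 86582.28 MPa
Convert to GPa: 86582.28 / 1000 = 86.58 GPa

86.58 GPa


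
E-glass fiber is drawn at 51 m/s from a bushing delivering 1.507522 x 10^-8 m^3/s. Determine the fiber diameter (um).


Cross-sectional area from continuity:
  A = Q / v = 1.507522 x 10^-8 / 51 = 2.955925 x 10^-10 m^2
Diameter from circular cross-section:
  d = sqrt(4A / pi) * 10^6 (m -> um)
  d = sqrt(4 * 2.955925 x 10^-10 / pi) * 10^6 = 19.4 um

19.4 um


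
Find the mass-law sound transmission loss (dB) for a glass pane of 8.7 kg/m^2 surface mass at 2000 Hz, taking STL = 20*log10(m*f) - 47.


Mass law: STL = 20 * log10(m * f) - 47
  m * f = 8.7 * 2000 = 17400
  log10(17400) = 4.24055
  STL = 20 * 4.24055 - 47 = 84.811 - 47 = 37.8 dB

37.8 dB


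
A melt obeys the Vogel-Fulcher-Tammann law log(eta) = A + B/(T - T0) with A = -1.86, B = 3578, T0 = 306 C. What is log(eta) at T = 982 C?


VFT equation: log(eta) = A + B / (T - T0)
  T - T0 = 982 - 306 = 676
  B / (T - T0) = 3578 / 676 = 5.293
  log(eta) = -1.86 + 5.293 = 3.433

3.433


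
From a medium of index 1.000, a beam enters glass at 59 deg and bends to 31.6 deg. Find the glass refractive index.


Apply Snell's law: n1 * sin(theta1) = n2 * sin(theta2)
  n2 = n1 * sin(theta1) / sin(theta2)
  sin(59) = 0.857167
  sin(31.6) = 0.523986
  n2 = 1.000 * 0.857167 / 0.523986 = 1.6359

1.6359


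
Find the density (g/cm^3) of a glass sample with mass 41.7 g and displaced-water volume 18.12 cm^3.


Use the definition of density:
  rho = mass / volume
  rho = 41.7 / 18.12 = 2.301 g/cm^3

2.301 g/cm^3


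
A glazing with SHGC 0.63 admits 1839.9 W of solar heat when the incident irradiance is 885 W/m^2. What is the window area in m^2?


Rearrange Q = Area * SHGC * Irradiance:
  Area = Q / (SHGC * Irradiance)
  Area = 1839.9 / (0.63 * 885) = 3.3 m^2

3.3 m^2


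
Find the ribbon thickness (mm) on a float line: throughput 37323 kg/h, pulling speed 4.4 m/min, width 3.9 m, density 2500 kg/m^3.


Ribbon cross-section from mass balance:
  Volume rate = throughput / density = 37323 / 2500 = 14.9292 m^3/h
  thickness = volume rate / (speed * 60 * width), i.e.
  thickness = throughput / (60 * speed * width * density) * 1000
  thickness = 37323 / (60 * 4.4 * 3.9 * 2500) * 1000 = 14.5 mm

14.5 mm


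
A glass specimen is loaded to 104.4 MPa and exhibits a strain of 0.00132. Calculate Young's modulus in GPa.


Young's modulus: E = stress / strain
  E = 104.4 MPa / 0.00132 = 79090.91 MPa
Convert to GPa: 79090.91 / 1000 = 79.09 GPa

79.09 GPa


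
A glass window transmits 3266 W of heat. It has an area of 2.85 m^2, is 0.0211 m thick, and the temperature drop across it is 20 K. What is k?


Fourier's law rearranged: k = Q * t / (A * dT)
  Numerator = 3266 * 0.0211 = 68.9126
  Denominator = 2.85 * 20 = 57.0
  k = 68.9126 / 57.0 = 1.209 W/mK

1.209 W/mK


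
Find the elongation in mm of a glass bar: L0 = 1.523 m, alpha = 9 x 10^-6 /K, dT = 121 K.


Thermal expansion formula: dL = alpha * L0 * dT
  dL = (9 x 10^-6) * 1.523 * 121 = 0.00165855 m
Convert to mm: 0.00165855 * 1000 = 1.6585 mm

1.6585 mm


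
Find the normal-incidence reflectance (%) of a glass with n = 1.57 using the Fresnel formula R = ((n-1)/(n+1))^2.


Fresnel reflectance at normal incidence:
  R = ((n - 1)/(n + 1))^2
  (n - 1)/(n + 1) = (1.57 - 1)/(1.57 + 1) = 0.22179
  R = 0.22179^2 = 0.0491908
  R(%) = 0.0491908 * 100 = 4.919%

4.919%


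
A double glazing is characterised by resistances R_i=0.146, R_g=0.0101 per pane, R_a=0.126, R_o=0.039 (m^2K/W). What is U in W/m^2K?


Total thermal resistance (series):
  R_total = R_in + R_glass + R_air + R_glass + R_out
  R_total = 0.146 + 0.0101 + 0.126 + 0.0101 + 0.039 = 0.3312 m^2K/W
U-value = 1 / R_total = 1 / 0.3312 = 3.019 W/m^2K

3.019 W/m^2K


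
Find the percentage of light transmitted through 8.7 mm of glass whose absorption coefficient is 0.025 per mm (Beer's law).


Beer-Lambert law: T = exp(-alpha * thickness)
  exponent = -0.025 * 8.7 = -0.2175
  T = exp(-0.2175) = 0.8045
  Percentage = 0.8045 * 100 = 80.45%

80.45%


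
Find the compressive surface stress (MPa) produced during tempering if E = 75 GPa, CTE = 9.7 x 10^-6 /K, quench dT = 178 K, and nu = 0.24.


Tempering stress: sigma = E * alpha * dT / (1 - nu)
  E (MPa) = 75 * 1000 = 75000
  Numerator = 75000 * (9.7 x 10^-6) * 178 = 129.495
  Denominator = 1 - 0.24 = 0.76
  sigma = 129.495 / 0.76 = 170.4 MPa

170.4 MPa


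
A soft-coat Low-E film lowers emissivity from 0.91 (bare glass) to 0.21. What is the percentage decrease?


Percentage reduction = (1 - coated/uncoated) * 100
  Ratio = 0.21 / 0.91 = 0.2308
  Reduction = (1 - 0.2308) * 100 = 76.9%

76.9%


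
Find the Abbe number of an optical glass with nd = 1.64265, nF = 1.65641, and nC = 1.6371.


Abbe number formula: Vd = (nd - 1) / (nF - nC)
  nd - 1 = 1.64265 - 1 = 0.64265
  nF - nC = 1.65641 - 1.6371 = 0.01931
  Vd = 0.64265 / 0.01931 = 33.28

33.28


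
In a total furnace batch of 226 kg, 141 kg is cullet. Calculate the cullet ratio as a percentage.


Cullet ratio = (cullet mass / total batch mass) * 100
  Ratio = 141 / 226 * 100 = 62.39%

62.39%


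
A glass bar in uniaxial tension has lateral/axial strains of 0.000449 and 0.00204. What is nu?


Poisson's ratio: nu = lateral strain / axial strain
  nu = 0.000449 / 0.00204 = 0.2201

0.2201


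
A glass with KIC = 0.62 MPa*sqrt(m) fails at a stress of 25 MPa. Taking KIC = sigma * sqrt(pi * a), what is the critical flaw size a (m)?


Rearrange KIC = sigma * sqrt(pi * a):
  sqrt(pi * a) = KIC / sigma
  sqrt(pi * a) = 0.62 / 25 = 0.0248
  a = (KIC / sigma)^2 / pi
  a = 0.0248^2 / pi = 0.0001958 m

0.0001958 m


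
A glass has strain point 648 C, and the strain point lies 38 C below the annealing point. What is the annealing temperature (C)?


T_anneal = T_strain + gap:
  T_anneal = 648 + 38 = 686 C

686 C


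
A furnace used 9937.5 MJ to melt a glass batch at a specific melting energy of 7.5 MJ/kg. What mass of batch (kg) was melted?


Rearrange E = m * s for m:
  m = E / s
  m = 9937.5 / 7.5 = 1325.0 kg

1325.0 kg


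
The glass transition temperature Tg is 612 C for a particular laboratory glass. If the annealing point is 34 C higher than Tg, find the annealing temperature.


The annealing temperature is Tg plus the offset:
  T_anneal = 612 + 34 = 646 C

646 C


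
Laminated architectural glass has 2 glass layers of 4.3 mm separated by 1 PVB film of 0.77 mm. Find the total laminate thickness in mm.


Total thickness = glass contribution + PVB contribution
  Glass: 2 * 4.3 = 8.6 mm
  PVB: 1 * 0.77 = 0.77 mm
  Total = 8.6 + 0.77 = 9.37 mm

9.37 mm


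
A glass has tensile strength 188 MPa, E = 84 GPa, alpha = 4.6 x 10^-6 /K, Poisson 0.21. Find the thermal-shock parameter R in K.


Thermal shock resistance: R = sigma * (1 - nu) / (E * alpha)
  Numerator = 188 * (1 - 0.21) = 148.52
  Denominator = 84 * 1000 * (4.6 x 10^-6) = 0.3864
  R = 148.52 / 0.3864 = 384.4 K

384.4 K


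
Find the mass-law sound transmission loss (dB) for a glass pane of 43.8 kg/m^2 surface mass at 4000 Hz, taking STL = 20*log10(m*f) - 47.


Mass law: STL = 20 * log10(m * f) - 47
  m * f = 43.8 * 4000 = 175200
  log10(175200) = 5.24353
  STL = 20 * 5.24353 - 47 = 104.8706 - 47 = 57.9 dB

57.9 dB


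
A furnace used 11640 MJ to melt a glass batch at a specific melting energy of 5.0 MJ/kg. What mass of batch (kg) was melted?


Rearrange E = m * s for m:
  m = E / s
  m = 11640 / 5.0 = 2328.0 kg

2328.0 kg


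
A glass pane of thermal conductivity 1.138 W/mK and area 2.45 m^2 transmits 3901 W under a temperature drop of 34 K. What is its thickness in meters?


Fourier's law: t = k * A * dT / Q
  t = 1.138 * 2.45 * 34 / 3901
  t = 94.7954 / 3901 = 0.0243 m

0.0243 m


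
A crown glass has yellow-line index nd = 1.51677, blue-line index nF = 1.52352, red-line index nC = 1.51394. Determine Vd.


Abbe number formula: Vd = (nd - 1) / (nF - nC)
  nd - 1 = 1.51677 - 1 = 0.51677
  nF - nC = 1.52352 - 1.51394 = 0.00958
  Vd = 0.51677 / 0.00958 = 53.94

53.94


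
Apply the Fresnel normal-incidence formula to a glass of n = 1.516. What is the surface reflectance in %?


Fresnel reflectance at normal incidence:
  R = ((n - 1)/(n + 1))^2
  (n - 1)/(n + 1) = (1.516 - 1)/(1.516 + 1) = 0.205087
  R = 0.205087^2 = 0.0420607
  R(%) = 0.0420607 * 100 = 4.206%

4.206%


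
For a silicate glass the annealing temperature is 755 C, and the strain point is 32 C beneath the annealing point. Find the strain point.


Strain point = annealing point - difference:
  T_strain = 755 - 32 = 723 C

723 C


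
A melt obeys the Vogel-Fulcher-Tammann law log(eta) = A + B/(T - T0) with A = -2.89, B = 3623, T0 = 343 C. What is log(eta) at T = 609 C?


VFT equation: log(eta) = A + B / (T - T0)
  T - T0 = 609 - 343 = 266
  B / (T - T0) = 3623 / 266 = 13.62
  log(eta) = -2.89 + 13.62 = 10.73

10.73


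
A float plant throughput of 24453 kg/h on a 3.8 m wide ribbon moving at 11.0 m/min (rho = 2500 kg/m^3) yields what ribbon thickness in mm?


Ribbon cross-section from mass balance:
  Volume rate = throughput / density = 24453 / 2500 = 9.7812 m^3/h
  thickness = volume rate / (speed * 60 * width), i.e.
  thickness = throughput / (60 * speed * width * density) * 1000
  thickness = 24453 / (60 * 11.0 * 3.8 * 2500) * 1000 = 3.9 mm

3.9 mm


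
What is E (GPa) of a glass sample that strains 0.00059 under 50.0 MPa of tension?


Young's modulus: E = stress / strain
  E = 50.0 MPa / 0.00059 = 84745.76 MPa
Convert to GPa: 84745.76 / 1000 = 84.75 GPa

84.75 GPa


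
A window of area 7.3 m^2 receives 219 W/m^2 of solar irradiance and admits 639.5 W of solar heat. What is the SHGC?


Rearrange Q = Area * SHGC * Irradiance:
  SHGC = Q / (Area * Irradiance)
  SHGC = 639.5 / (7.3 * 219) = 0.4

0.4


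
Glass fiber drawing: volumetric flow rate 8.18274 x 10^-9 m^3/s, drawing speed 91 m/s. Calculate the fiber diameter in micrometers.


Cross-sectional area from continuity:
  A = Q / v = 8.18274 x 10^-9 / 91 = 8.992022 x 10^-11 m^2
Diameter from circular cross-section:
  d = sqrt(4A / pi) * 10^6 (m -> um)
  d = sqrt(4 * 8.992022 x 10^-11 / pi) * 10^6 = 10.7 um

10.7 um


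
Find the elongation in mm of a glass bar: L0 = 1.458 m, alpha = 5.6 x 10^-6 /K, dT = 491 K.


Thermal expansion formula: dL = alpha * L0 * dT
  dL = (5.6 x 10^-6) * 1.458 * 491 = 0.00400892 m
Convert to mm: 0.00400892 * 1000 = 4.0089 mm

4.0089 mm


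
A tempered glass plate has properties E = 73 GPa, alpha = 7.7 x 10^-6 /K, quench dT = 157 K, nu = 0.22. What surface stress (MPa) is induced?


Tempering stress: sigma = E * alpha * dT / (1 - nu)
  E (MPa) = 73 * 1000 = 73000
  Numerator = 73000 * (7.7 x 10^-6) * 157 = 88.2497
  Denominator = 1 - 0.22 = 0.78
  sigma = 88.2497 / 0.78 = 113.1 MPa

113.1 MPa


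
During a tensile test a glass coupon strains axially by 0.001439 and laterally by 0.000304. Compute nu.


Poisson's ratio: nu = lateral strain / axial strain
  nu = 0.000304 / 0.001439 = 0.2113

0.2113


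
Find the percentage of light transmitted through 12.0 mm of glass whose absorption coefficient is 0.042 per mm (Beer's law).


Beer-Lambert law: T = exp(-alpha * thickness)
  exponent = -0.042 * 12.0 = -0.504
  T = exp(-0.504) = 0.6041
  Percentage = 0.6041 * 100 = 60.41%

60.41%


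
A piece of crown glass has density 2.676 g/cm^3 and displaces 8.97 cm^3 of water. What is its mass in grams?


Rearrange rho = m / V:
  m = rho * V
  m = 2.676 * 8.97 = 24.004 g

24.004 g


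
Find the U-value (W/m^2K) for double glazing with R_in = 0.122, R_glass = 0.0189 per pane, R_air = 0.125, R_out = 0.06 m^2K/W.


Total thermal resistance (series):
  R_total = R_in + R_glass + R_air + R_glass + R_out
  R_total = 0.122 + 0.0189 + 0.125 + 0.0189 + 0.06 = 0.3448 m^2K/W
U-value = 1 / R_total = 1 / 0.3448 = 2.9 W/m^2K

2.9 W/m^2K


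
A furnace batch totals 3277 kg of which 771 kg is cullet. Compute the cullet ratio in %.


Cullet ratio = (cullet mass / total batch mass) * 100
  Ratio = 771 / 3277 * 100 = 23.53%

23.53%


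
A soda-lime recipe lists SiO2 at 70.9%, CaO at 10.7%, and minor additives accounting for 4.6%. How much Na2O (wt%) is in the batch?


Pieces sum to 100%:
  Na2O = 100 - (SiO2 + CaO + others)
  Na2O = 100 - (70.9 + 10.7 + 4.6) = 13.8%

13.8%


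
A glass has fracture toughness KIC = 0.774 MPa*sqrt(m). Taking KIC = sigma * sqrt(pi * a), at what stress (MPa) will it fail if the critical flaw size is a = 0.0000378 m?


Rearrange KIC = sigma * sqrt(pi * a):
  sigma = KIC / sqrt(pi * a)
  sqrt(pi * 0.0000378) = 0.010897
  sigma = 0.774 / 0.010897 = 71.03 MPa

71.03 MPa


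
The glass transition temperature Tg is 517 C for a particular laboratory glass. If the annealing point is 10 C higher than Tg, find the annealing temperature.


The annealing temperature is Tg plus the offset:
  T_anneal = 517 + 10 = 527 C

527 C


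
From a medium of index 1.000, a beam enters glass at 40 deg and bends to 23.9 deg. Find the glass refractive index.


Apply Snell's law: n1 * sin(theta1) = n2 * sin(theta2)
  n2 = n1 * sin(theta1) / sin(theta2)
  sin(40) = 0.642788
  sin(23.9) = 0.405142
  n2 = 1.000 * 0.642788 / 0.405142 = 1.5866

1.5866


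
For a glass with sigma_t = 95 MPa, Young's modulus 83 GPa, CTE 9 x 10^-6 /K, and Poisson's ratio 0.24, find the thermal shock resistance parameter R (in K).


Thermal shock resistance: R = sigma * (1 - nu) / (E * alpha)
  Numerator = 95 * (1 - 0.24) = 72.2
  Denominator = 83 * 1000 * (9 x 10^-6) = 0.747
  R = 72.2 / 0.747 = 96.7 K

96.7 K


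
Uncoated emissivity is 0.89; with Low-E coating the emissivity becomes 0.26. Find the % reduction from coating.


Percentage reduction = (1 - coated/uncoated) * 100
  Ratio = 0.26 / 0.89 = 0.2921
  Reduction = (1 - 0.2921) * 100 = 70.8%

70.8%


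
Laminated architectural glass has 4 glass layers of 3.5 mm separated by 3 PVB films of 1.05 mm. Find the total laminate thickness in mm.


Total thickness = glass contribution + PVB contribution
  Glass: 4 * 3.5 = 14.0 mm
  PVB: 3 * 1.05 = 3.15 mm
  Total = 14.0 + 3.15 = 17.15 mm

17.15 mm


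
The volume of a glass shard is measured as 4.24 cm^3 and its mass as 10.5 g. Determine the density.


Use the definition of density:
  rho = mass / volume
  rho = 10.5 / 4.24 = 2.476 g/cm^3

2.476 g/cm^3


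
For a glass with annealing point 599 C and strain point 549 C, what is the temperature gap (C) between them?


Gap = T_anneal - T_strain:
  gap = 599 - 549 = 50 C

50 C


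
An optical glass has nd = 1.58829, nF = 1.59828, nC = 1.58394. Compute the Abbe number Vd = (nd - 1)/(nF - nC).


Abbe number formula: Vd = (nd - 1) / (nF - nC)
  nd - 1 = 1.58829 - 1 = 0.58829
  nF - nC = 1.59828 - 1.58394 = 0.01434
  Vd = 0.58829 / 0.01434 = 41.02

41.02


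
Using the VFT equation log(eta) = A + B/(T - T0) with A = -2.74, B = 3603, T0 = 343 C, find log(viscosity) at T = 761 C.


VFT equation: log(eta) = A + B / (T - T0)
  T - T0 = 761 - 343 = 418
  B / (T - T0) = 3603 / 418 = 8.62
  log(eta) = -2.74 + 8.62 = 5.88

5.88


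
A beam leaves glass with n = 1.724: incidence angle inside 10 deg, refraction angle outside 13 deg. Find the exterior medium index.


Apply Snell's law: n1 * sin(theta1) = n2 * sin(theta2)
  n2 = n1 * sin(theta1) / sin(theta2)
  sin(10) = 0.173648
  sin(13) = 0.224951
  n2 = 1.724 * 0.173648 / 0.224951 = 1.3308

1.3308


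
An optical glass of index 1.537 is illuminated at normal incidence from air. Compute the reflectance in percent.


Fresnel reflectance at normal incidence:
  R = ((n - 1)/(n + 1))^2
  (n - 1)/(n + 1) = (1.537 - 1)/(1.537 + 1) = 0.211667
  R = 0.211667^2 = 0.0448029
  R(%) = 0.0448029 * 100 = 4.48%

4.48%


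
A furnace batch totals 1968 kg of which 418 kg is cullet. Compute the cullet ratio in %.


Cullet ratio = (cullet mass / total batch mass) * 100
  Ratio = 418 / 1968 * 100 = 21.24%

21.24%


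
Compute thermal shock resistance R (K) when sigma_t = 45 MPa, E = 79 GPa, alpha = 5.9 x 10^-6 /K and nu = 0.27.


Thermal shock resistance: R = sigma * (1 - nu) / (E * alpha)
  Numerator = 45 * (1 - 0.27) = 32.85
  Denominator = 79 * 1000 * (5.9 x 10^-6) = 0.4661
  R = 32.85 / 0.4661 = 70.5 K

70.5 K


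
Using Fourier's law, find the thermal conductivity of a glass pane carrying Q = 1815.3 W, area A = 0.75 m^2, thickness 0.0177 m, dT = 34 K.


Fourier's law rearranged: k = Q * t / (A * dT)
  Numerator = 1815.3 * 0.0177 = 32.13081
  Denominator = 0.75 * 34 = 25.5
  k = 32.13081 / 25.5 = 1.26 W/mK

1.26 W/mK


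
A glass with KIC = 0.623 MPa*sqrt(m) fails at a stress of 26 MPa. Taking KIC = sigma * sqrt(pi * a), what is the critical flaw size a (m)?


Rearrange KIC = sigma * sqrt(pi * a):
  sqrt(pi * a) = KIC / sigma
  sqrt(pi * a) = 0.623 / 26 = 0.023962
  a = (KIC / sigma)^2 / pi
  a = 0.023962^2 / pi = 0.0001828 m

0.0001828 m


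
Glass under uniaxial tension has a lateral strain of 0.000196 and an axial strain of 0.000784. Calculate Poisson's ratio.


Poisson's ratio: nu = lateral strain / axial strain
  nu = 0.000196 / 0.000784 = 0.25

0.25


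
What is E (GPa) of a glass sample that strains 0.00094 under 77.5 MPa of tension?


Young's modulus: E = stress / strain
  E = 77.5 MPa / 0.00094 = 82446.81 MPa
Convert to GPa: 82446.81 / 1000 = 82.45 GPa

82.45 GPa


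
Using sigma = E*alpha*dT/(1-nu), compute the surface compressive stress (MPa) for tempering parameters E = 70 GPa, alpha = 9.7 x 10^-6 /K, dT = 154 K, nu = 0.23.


Tempering stress: sigma = E * alpha * dT / (1 - nu)
  E (MPa) = 70 * 1000 = 70000
  Numerator = 70000 * (9.7 x 10^-6) * 154 = 104.566
  Denominator = 1 - 0.23 = 0.77
  sigma = 104.566 / 0.77 = 135.8 MPa

135.8 MPa


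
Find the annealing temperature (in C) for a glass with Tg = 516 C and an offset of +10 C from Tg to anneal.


The annealing temperature is Tg plus the offset:
  T_anneal = 516 + 10 = 526 C

526 C


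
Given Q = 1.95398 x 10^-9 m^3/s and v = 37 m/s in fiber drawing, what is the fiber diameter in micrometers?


Cross-sectional area from continuity:
  A = Q / v = 1.95398 x 10^-9 / 37 = 5.281027 x 10^-11 m^2
Diameter from circular cross-section:
  d = sqrt(4A / pi) * 10^6 (m -> um)
  d = sqrt(4 * 5.281027 x 10^-11 / pi) * 10^6 = 8.2 um

8.2 um


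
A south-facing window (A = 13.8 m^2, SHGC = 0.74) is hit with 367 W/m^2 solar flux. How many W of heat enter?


Solar heat gain: Q = Area * SHGC * Irradiance
  Q = 13.8 * 0.74 * 367 = 3747.8 W

3747.8 W


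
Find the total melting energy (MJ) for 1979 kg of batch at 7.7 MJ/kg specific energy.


Total energy = mass * specific energy
  E = 1979 * 7.7 = 15238.3 MJ

15238.3 MJ


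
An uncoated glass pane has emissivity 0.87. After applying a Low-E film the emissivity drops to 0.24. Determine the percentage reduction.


Percentage reduction = (1 - coated/uncoated) * 100
  Ratio = 0.24 / 0.87 = 0.2759
  Reduction = (1 - 0.2759) * 100 = 72.4%

72.4%


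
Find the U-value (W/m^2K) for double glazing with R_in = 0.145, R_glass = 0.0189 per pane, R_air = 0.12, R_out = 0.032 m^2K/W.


Total thermal resistance (series):
  R_total = R_in + R_glass + R_air + R_glass + R_out
  R_total = 0.145 + 0.0189 + 0.12 + 0.0189 + 0.032 = 0.3348 m^2K/W
U-value = 1 / R_total = 1 / 0.3348 = 2.987 W/m^2K

2.987 W/m^2K


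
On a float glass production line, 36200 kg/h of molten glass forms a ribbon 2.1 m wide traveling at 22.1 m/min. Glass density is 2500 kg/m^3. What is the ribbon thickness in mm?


Ribbon cross-section from mass balance:
  Volume rate = throughput / density = 36200 / 2500 = 14.48 m^3/h
  thickness = volume rate / (speed * 60 * width), i.e.
  thickness = throughput / (60 * speed * width * density) * 1000
  thickness = 36200 / (60 * 22.1 * 2.1 * 2500) * 1000 = 5.2 mm

5.2 mm


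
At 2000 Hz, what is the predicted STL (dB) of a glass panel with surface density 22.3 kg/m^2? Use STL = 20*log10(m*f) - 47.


Mass law: STL = 20 * log10(m * f) - 47
  m * f = 22.3 * 2000 = 44600
  log10(44600) = 4.64933
  STL = 20 * 4.64933 - 47 = 92.9866 - 47 = 46.0 dB

46.0 dB


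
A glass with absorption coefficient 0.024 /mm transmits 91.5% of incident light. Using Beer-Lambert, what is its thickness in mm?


Rearrange T = exp(-alpha * thickness):
  thickness = -ln(T) / alpha
  T = 91.5/100 = 0.915
  ln(T) = -0.08883
  -ln(T) = 0.08883
  thickness = 0.08883 / 0.024 = 3.7 mm

3.7 mm


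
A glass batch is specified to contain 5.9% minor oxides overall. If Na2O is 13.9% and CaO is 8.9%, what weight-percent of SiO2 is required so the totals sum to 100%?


Known pieces sum to 100%:
  SiO2 = 100 - (others + Na2O + CaO)
  SiO2 = 100 - (5.9 + 13.9 + 8.9) = 71.3%

71.3%


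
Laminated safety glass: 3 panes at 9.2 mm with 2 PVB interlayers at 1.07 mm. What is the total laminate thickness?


Total thickness = glass contribution + PVB contribution
  Glass: 3 * 9.2 = 27.6 mm
  PVB: 2 * 1.07 = 2.14 mm
  Total = 27.6 + 2.14 = 29.74 mm

29.74 mm


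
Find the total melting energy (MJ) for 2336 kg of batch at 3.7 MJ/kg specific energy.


Total energy = mass * specific energy
  E = 2336 * 3.7 = 8643.2 MJ

8643.2 MJ


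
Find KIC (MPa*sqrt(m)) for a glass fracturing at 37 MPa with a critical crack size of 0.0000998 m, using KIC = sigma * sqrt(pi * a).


Fracture toughness: KIC = sigma * sqrt(pi * a)
  pi * a = pi * 0.0000998 = 0.000313531
  sqrt(pi * a) = 0.017707
  KIC = 37 * 0.017707 = 0.655 MPa*sqrt(m)

0.655 MPa*sqrt(m)


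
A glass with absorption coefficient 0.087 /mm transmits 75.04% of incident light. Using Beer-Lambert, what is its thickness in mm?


Rearrange T = exp(-alpha * thickness):
  thickness = -ln(T) / alpha
  T = 75.04/100 = 0.7504
  ln(T) = -0.28715
  -ln(T) = 0.28715
  thickness = 0.28715 / 0.087 = 3.3 mm

3.3 mm


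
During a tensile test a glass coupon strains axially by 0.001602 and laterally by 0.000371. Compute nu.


Poisson's ratio: nu = lateral strain / axial strain
  nu = 0.000371 / 0.001602 = 0.2316

0.2316


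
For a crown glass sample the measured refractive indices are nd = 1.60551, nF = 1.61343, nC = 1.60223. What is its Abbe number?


Abbe number formula: Vd = (nd - 1) / (nF - nC)
  nd - 1 = 1.60551 - 1 = 0.60551
  nF - nC = 1.61343 - 1.60223 = 0.0112
  Vd = 0.60551 / 0.0112 = 54.06

54.06


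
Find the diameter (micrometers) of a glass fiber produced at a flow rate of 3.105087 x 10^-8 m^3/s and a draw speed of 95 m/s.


Cross-sectional area from continuity:
  A = Q / v = 3.105087 x 10^-8 / 95 = 3.268513 x 10^-10 m^2
Diameter from circular cross-section:
  d = sqrt(4A / pi) * 10^6 (m -> um)
  d = sqrt(4 * 3.268513 x 10^-10 / pi) * 10^6 = 20.4 um

20.4 um


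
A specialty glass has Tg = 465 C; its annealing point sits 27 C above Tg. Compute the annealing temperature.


The annealing temperature is Tg plus the offset:
  T_anneal = 465 + 27 = 492 C

492 C


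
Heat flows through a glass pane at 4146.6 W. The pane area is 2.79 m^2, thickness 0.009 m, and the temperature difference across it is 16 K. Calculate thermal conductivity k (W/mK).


Fourier's law rearranged: k = Q * t / (A * dT)
  Numerator = 4146.6 * 0.009 = 37.3194
  Denominator = 2.79 * 16 = 44.64
  k = 37.3194 / 44.64 = 0.836 W/mK

0.836 W/mK


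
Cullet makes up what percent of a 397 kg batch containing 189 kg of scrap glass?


Cullet ratio = (cullet mass / total batch mass) * 100
  Ratio = 189 / 397 * 100 = 47.61%

47.61%


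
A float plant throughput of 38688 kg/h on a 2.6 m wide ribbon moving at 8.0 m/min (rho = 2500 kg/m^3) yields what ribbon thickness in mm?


Ribbon cross-section from mass balance:
  Volume rate = throughput / density = 38688 / 2500 = 15.4752 m^3/h
  thickness = volume rate / (speed * 60 * width), i.e.
  thickness = throughput / (60 * speed * width * density) * 1000
  thickness = 38688 / (60 * 8.0 * 2.6 * 2500) * 1000 = 12.4 mm

12.4 mm


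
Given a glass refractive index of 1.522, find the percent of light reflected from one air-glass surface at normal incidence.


Fresnel reflectance at normal incidence:
  R = ((n - 1)/(n + 1))^2
  (n - 1)/(n + 1) = (1.522 - 1)/(1.522 + 1) = 0.206979
  R = 0.206979^2 = 0.0428403
  R(%) = 0.0428403 * 100 = 4.284%

4.284%


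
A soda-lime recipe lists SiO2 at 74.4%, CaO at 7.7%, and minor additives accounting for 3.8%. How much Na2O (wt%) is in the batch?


Pieces sum to 100%:
  Na2O = 100 - (SiO2 + CaO + others)
  Na2O = 100 - (74.4 + 7.7 + 3.8) = 14.1%

14.1%


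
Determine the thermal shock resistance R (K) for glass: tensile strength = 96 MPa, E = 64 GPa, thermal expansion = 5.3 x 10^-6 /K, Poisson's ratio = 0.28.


Thermal shock resistance: R = sigma * (1 - nu) / (E * alpha)
  Numerator = 96 * (1 - 0.28) = 69.12
  Denominator = 64 * 1000 * (5.3 x 10^-6) = 0.3392
  R = 69.12 / 0.3392 = 203.8 K

203.8 K


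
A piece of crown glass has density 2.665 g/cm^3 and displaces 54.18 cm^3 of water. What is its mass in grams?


Rearrange rho = m / V:
  m = rho * V
  m = 2.665 * 54.18 = 144.39 g

144.39 g


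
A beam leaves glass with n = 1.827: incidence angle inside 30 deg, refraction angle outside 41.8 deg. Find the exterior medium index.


Apply Snell's law: n1 * sin(theta1) = n2 * sin(theta2)
  n2 = n1 * sin(theta1) / sin(theta2)
  sin(30) = 0.5
  sin(41.8) = 0.666532
  n2 = 1.827 * 0.5 / 0.666532 = 1.3705

1.3705


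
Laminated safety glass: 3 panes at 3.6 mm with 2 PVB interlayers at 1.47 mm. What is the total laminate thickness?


Total thickness = glass contribution + PVB contribution
  Glass: 3 * 3.6 = 10.8 mm
  PVB: 2 * 1.47 = 2.94 mm
  Total = 10.8 + 2.94 = 13.74 mm

13.74 mm


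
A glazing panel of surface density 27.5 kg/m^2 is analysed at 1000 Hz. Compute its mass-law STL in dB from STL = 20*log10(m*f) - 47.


Mass law: STL = 20 * log10(m * f) - 47
  m * f = 27.5 * 1000 = 27500
  log10(27500) = 4.43933
  STL = 20 * 4.43933 - 47 = 88.7866 - 47 = 41.8 dB

41.8 dB


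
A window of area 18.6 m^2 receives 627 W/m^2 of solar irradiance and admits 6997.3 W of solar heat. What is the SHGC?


Rearrange Q = Area * SHGC * Irradiance:
  SHGC = Q / (Area * Irradiance)
  SHGC = 6997.3 / (18.6 * 627) = 0.6

0.6


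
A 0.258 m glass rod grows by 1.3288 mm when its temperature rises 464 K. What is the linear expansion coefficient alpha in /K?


Rearrange dL = alpha * L0 * dT for alpha:
  alpha = dL / (L0 * dT)
  alpha = (1.3288 / 1000) / (0.258 * 464) = 0.0000111 /K = 1.11 x 10^-5 /K

1.11 x 10^-5 /K


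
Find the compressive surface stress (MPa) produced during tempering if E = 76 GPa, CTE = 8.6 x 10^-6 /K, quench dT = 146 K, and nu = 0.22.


Tempering stress: sigma = E * alpha * dT / (1 - nu)
  E (MPa) = 76 * 1000 = 76000
  Numerator = 76000 * (8.6 x 10^-6) * 146 = 95.4256
  Denominator = 1 - 0.22 = 0.78
  sigma = 95.4256 / 0.78 = 122.3 MPa

122.3 MPa


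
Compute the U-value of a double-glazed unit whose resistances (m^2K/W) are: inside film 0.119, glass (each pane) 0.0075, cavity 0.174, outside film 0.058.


Total thermal resistance (series):
  R_total = R_in + R_glass + R_air + R_glass + R_out
  R_total = 0.119 + 0.0075 + 0.174 + 0.0075 + 0.058 = 0.366 m^2K/W
U-value = 1 / R_total = 1 / 0.366 = 2.732 W/m^2K

2.732 W/m^2K


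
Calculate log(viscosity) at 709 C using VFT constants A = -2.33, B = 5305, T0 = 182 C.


VFT equation: log(eta) = A + B / (T - T0)
  T - T0 = 709 - 182 = 527
  B / (T - T0) = 5305 / 527 = 10.066
  log(eta) = -2.33 + 10.066 = 7.736

7.736


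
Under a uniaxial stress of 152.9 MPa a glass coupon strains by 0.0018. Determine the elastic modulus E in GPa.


Young's modulus: E = stress / strain
  E = 152.9 MPa / 0.0018 = 84944.44 MPa
Convert to GPa: 84944.44 / 1000 = 84.94 GPa

84.94 GPa


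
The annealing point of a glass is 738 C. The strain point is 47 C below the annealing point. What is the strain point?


Strain point = annealing point - difference:
  T_strain = 738 - 47 = 691 C

691 C


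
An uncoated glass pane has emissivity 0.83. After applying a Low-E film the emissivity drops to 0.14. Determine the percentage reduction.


Percentage reduction = (1 - coated/uncoated) * 100
  Ratio = 0.14 / 0.83 = 0.1687
  Reduction = (1 - 0.1687) * 100 = 83.1%

83.1%


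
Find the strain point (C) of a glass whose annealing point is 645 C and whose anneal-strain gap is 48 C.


Strain point = annealing point - difference:
  T_strain = 645 - 48 = 597 C

597 C


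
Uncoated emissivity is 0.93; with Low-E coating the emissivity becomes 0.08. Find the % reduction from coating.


Percentage reduction = (1 - coated/uncoated) * 100
  Ratio = 0.08 / 0.93 = 0.086
  Reduction = (1 - 0.086) * 100 = 91.4%

91.4%


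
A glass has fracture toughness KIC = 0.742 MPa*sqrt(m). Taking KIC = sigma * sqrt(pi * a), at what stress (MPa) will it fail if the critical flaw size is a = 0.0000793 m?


Rearrange KIC = sigma * sqrt(pi * a):
  sigma = KIC / sqrt(pi * a)
  sqrt(pi * 0.0000793) = 0.015784
  sigma = 0.742 / 0.015784 = 47.01 MPa

47.01 MPa


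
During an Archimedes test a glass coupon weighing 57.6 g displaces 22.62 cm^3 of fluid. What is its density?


Use the definition of density:
  rho = mass / volume
  rho = 57.6 / 22.62 = 2.546 g/cm^3

2.546 g/cm^3


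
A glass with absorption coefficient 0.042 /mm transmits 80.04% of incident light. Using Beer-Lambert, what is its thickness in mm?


Rearrange T = exp(-alpha * thickness):
  thickness = -ln(T) / alpha
  T = 80.04/100 = 0.8004
  ln(T) = -0.22264
  -ln(T) = 0.22264
  thickness = 0.22264 / 0.042 = 5.3 mm

5.3 mm


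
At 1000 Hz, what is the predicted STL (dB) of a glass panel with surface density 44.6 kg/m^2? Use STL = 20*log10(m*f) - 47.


Mass law: STL = 20 * log10(m * f) - 47
  m * f = 44.6 * 1000 = 44600
  log10(44600) = 4.64933
  STL = 20 * 4.64933 - 47 = 92.9866 - 47 = 46.0 dB

46.0 dB


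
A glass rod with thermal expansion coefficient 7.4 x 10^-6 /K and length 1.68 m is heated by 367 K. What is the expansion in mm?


Thermal expansion formula: dL = alpha * L0 * dT
  dL = (7.4 x 10^-6) * 1.68 * 367 = 0.00456254 m
Convert to mm: 0.00456254 * 1000 = 4.5625 mm

4.5625 mm


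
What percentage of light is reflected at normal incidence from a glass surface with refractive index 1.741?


Fresnel reflectance at normal incidence:
  R = ((n - 1)/(n + 1))^2
  (n - 1)/(n + 1) = (1.741 - 1)/(1.741 + 1) = 0.270339
  R = 0.270339^2 = 0.0730832
  R(%) = 0.0730832 * 100 = 7.308%

7.308%


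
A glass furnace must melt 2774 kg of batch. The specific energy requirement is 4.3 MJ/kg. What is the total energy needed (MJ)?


Total energy = mass * specific energy
  E = 2774 * 4.3 = 11928.2 MJ

11928.2 MJ


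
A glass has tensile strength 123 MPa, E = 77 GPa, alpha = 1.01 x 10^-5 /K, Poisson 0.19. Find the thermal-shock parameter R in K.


Thermal shock resistance: R = sigma * (1 - nu) / (E * alpha)
  Numerator = 123 * (1 - 0.19) = 99.63
  Denominator = 77 * 1000 * (1.01 x 10^-5) = 0.7777
  R = 99.63 / 0.7777 = 128.1 K

128.1 K


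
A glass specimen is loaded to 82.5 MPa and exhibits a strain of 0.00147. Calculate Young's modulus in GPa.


Young's modulus: E = stress / strain
  E = 82.5 MPa / 0.00147 = 56122.45 MPa
Convert to GPa: 56122.45 / 1000 = 56.12 GPa

56.12 GPa


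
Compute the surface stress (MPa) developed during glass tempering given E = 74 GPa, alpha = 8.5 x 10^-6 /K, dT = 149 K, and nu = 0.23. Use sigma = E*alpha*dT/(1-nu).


Tempering stress: sigma = E * alpha * dT / (1 - nu)
  E (MPa) = 74 * 1000 = 74000
  Numerator = 74000 * (8.5 x 10^-6) * 149 = 93.721
  Denominator = 1 - 0.23 = 0.77
  sigma = 93.721 / 0.77 = 121.7 MPa

121.7 MPa


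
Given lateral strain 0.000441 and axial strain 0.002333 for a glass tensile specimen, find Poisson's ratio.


Poisson's ratio: nu = lateral strain / axial strain
  nu = 0.000441 / 0.002333 = 0.189

0.189


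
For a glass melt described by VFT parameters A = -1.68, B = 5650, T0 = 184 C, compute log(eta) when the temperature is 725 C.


VFT equation: log(eta) = A + B / (T - T0)
  T - T0 = 725 - 184 = 541
  B / (T - T0) = 5650 / 541 = 10.444
  log(eta) = -1.68 + 10.444 = 8.764

8.764


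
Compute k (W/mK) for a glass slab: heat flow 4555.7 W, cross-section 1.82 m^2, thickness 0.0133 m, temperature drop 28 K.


Fourier's law rearranged: k = Q * t / (A * dT)
  Numerator = 4555.7 * 0.0133 = 60.59081
  Denominator = 1.82 * 28 = 50.96
  k = 60.59081 / 50.96 = 1.189 W/mK

1.189 W/mK


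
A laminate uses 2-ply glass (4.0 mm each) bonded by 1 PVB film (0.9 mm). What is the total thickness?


Total thickness = glass contribution + PVB contribution
  Glass: 2 * 4.0 = 8.0 mm
  PVB: 1 * 0.9 = 0.9 mm
  Total = 8.0 + 0.9 = 8.9 mm

8.9 mm


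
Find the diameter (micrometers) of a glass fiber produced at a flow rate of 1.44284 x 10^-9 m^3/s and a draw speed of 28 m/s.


Cross-sectional area from continuity:
  A = Q / v = 1.44284 x 10^-9 / 28 = 5.153 x 10^-11 m^2
Diameter from circular cross-section:
  d = sqrt(4A / pi) * 10^6 (m -> um)
  d = sqrt(4 * 5.153 x 10^-11 / pi) * 10^6 = 8.1 um

8.1 um


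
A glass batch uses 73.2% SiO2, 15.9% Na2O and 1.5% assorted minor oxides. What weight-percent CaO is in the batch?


Pieces sum to 100%:
  CaO = 100 - (SiO2 + Na2O + others)
  CaO = 100 - (73.2 + 15.9 + 1.5) = 9.4%

9.4%


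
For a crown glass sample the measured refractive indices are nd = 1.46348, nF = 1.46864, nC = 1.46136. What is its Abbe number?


Abbe number formula: Vd = (nd - 1) / (nF - nC)
  nd - 1 = 1.46348 - 1 = 0.46348
  nF - nC = 1.46864 - 1.46136 = 0.00728
  Vd = 0.46348 / 0.00728 = 63.66

63.66


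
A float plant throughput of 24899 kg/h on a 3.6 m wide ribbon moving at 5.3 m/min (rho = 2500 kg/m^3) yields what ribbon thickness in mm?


Ribbon cross-section from mass balance:
  Volume rate = throughput / density = 24899 / 2500 = 9.9596 m^3/h
  thickness = volume rate / (speed * 60 * width), i.e.
  thickness = throughput / (60 * speed * width * density) * 1000
  thickness = 24899 / (60 * 5.3 * 3.6 * 2500) * 1000 = 8.7 mm

8.7 mm


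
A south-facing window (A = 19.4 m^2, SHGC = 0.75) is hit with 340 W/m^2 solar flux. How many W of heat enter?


Solar heat gain: Q = Area * SHGC * Irradiance
  Q = 19.4 * 0.75 * 340 = 4947 W

4947 W


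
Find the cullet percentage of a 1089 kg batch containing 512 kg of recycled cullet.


Cullet ratio = (cullet mass / total batch mass) * 100
  Ratio = 512 / 1089 * 100 = 47.02%

47.02%
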